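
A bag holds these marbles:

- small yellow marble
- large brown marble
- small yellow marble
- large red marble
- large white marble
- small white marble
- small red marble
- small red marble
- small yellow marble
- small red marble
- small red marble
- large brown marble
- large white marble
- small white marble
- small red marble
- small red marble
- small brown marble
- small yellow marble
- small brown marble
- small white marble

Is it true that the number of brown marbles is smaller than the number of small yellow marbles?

False

|brown marbles| = 4.
|small yellow marbles| = 4.
The claim requires 4 < 4, which does not hold.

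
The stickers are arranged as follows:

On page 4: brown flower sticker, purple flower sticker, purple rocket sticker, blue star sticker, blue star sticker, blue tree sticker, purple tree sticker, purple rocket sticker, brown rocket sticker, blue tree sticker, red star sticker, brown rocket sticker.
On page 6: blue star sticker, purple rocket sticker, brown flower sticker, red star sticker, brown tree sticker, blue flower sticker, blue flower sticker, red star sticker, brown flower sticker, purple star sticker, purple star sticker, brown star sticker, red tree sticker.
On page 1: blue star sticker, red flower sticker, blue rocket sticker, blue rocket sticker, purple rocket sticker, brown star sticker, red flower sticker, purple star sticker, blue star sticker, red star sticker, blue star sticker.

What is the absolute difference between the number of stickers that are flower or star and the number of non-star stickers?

stickers that are flower or star: 23. non-star stickers: 21.
|23 − 21| = 23 − 21 = 2.

2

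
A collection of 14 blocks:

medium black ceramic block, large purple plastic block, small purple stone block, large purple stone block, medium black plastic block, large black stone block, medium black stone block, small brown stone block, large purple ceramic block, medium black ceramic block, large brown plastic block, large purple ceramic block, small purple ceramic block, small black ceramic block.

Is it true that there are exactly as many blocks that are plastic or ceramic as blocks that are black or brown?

There are 9 blocks that are plastic or ceramic.
There are 8 blocks that are black or brown.
The claim requires 9 = 8, which does not hold.

False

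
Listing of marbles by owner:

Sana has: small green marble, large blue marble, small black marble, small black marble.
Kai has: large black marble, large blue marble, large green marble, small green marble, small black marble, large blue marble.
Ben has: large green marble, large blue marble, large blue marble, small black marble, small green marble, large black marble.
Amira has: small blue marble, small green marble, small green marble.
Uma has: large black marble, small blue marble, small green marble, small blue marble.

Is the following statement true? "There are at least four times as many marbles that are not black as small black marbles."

True

marbles that are not black: 16.
small black marbles: 4.
The claim requires 16 ≥ 4 × 4 = 16, which holds.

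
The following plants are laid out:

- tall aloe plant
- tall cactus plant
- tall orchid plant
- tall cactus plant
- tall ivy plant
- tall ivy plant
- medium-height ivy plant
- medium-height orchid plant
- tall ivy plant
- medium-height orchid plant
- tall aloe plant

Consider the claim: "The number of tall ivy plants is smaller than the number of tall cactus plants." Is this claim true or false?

|tall ivy plants| = 3.
|tall cactus plants| = 2.
The claim requires 3 < 2, which does not hold.

False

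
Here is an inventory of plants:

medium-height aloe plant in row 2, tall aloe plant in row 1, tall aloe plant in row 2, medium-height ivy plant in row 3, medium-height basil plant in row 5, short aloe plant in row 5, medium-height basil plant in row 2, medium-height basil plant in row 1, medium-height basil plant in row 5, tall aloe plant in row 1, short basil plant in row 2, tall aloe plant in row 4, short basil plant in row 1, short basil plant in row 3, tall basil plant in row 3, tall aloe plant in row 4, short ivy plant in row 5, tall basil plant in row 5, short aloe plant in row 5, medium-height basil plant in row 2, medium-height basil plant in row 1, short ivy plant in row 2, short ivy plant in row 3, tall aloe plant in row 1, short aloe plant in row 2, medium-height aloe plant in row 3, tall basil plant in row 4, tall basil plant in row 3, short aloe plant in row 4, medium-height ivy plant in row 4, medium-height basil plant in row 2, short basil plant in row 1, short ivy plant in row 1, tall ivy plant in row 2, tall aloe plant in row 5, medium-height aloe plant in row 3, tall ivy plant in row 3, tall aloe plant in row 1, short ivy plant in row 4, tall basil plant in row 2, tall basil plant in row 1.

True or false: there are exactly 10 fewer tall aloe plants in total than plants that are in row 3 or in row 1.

True

There are 8 tall aloe plants.
There are 18 plants in row 3 or in row 1.
The claim requires 18 − 8 (= 10) to equal 10, which holds.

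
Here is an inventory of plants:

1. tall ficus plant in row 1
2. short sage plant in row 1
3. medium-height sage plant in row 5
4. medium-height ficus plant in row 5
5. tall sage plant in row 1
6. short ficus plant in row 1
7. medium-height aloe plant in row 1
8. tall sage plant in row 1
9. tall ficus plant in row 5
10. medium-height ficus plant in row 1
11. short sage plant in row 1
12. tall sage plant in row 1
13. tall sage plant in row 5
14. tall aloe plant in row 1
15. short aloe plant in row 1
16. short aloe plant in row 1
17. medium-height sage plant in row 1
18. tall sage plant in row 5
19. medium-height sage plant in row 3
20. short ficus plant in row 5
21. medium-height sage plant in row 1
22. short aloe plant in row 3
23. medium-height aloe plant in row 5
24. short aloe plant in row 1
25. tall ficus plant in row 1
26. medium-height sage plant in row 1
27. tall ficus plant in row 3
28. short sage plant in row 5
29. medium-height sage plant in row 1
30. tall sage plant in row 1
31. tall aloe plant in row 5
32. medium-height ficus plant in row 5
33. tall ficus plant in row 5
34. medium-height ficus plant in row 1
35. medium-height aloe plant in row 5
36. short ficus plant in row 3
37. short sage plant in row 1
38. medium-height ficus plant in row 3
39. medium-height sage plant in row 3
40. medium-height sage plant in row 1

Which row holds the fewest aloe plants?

row 3

Counts by row (restricted to aloe plants): row 1→5, row 5→3, row 3→1.
The minimum is 1, held uniquely by row 3.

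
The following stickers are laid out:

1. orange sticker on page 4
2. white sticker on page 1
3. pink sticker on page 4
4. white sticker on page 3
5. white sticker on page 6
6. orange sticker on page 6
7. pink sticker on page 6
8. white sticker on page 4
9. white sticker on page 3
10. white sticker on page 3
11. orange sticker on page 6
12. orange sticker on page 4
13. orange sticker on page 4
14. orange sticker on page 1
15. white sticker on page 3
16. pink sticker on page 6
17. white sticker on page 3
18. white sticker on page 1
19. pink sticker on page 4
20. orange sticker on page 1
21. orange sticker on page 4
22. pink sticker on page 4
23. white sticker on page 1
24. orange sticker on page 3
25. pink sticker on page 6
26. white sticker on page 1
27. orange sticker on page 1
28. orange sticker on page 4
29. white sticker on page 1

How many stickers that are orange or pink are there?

17

orange: 11; pink: 6; together 11 + 6 = 17.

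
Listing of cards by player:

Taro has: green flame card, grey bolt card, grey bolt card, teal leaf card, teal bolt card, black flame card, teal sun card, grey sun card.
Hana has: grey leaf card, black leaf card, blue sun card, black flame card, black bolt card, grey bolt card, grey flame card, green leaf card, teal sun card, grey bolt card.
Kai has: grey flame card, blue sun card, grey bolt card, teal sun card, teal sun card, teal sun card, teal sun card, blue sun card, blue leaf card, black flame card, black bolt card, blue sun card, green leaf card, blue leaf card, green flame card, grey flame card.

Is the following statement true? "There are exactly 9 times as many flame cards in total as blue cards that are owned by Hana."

False

There are 8 flame cards.
Count of blue cards owned by Hana: 1.
The claim requires 8 = 9 × 1 = 9, which does not hold.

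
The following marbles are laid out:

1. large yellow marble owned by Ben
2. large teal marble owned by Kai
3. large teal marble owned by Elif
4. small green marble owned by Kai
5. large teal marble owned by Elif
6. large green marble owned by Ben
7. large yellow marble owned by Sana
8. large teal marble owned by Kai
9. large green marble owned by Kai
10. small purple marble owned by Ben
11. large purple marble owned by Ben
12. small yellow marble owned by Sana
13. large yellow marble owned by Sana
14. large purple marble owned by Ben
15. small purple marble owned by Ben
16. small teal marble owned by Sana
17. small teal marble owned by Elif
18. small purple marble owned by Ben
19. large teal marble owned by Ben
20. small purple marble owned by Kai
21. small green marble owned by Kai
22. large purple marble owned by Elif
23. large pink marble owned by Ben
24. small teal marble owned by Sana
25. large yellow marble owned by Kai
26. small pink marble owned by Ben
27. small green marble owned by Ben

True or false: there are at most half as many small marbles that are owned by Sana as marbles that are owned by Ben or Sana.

small marbles owned by Sana: 3.
marbles owned by Ben or Sana: 16.
The claim requires 2 × 3 = 6 ≤ 16, which holds.

True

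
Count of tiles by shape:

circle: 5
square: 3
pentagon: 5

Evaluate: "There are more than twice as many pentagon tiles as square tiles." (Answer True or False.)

False

|pentagon tiles| = 5.
|square tiles| = 3.
The claim requires 5 > 2 × 3 = 6, which does not hold.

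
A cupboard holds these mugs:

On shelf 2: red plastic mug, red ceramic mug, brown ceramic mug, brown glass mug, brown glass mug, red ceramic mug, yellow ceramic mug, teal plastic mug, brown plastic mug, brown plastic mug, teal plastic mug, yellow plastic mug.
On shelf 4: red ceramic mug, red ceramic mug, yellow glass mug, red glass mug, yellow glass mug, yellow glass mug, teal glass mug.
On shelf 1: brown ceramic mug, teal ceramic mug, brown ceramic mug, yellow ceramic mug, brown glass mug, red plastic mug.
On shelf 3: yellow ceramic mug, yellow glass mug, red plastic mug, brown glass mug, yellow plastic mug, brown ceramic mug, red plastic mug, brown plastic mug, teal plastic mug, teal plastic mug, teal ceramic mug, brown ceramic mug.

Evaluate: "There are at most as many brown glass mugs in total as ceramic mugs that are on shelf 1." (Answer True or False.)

There are 4 brown glass mugs.
There are 4 ceramic mugs on shelf 1.
The claim requires 4 ≤ 4, which holds.

True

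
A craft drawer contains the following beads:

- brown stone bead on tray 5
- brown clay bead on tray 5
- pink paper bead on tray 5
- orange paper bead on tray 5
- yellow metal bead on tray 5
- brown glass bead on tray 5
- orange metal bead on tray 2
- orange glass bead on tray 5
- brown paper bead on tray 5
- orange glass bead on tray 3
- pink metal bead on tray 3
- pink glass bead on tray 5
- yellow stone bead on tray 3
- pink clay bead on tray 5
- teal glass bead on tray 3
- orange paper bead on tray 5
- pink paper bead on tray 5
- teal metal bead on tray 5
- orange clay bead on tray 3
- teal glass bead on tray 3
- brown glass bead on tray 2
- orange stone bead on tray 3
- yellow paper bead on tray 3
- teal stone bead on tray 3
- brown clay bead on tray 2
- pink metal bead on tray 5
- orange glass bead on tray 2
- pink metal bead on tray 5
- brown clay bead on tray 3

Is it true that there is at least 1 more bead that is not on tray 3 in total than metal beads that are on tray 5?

True

beads that are not on tray 3: 19.
metal beads on tray 5: 4.
The claim requires 19 − 4 = 15 ≥ 1, which holds.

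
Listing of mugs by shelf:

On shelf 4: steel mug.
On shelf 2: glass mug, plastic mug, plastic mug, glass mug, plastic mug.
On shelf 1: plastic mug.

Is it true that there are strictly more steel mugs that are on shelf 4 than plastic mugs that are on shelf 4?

True

|steel mugs on shelf 4| = 1.
|plastic mugs on shelf 4| = 0.
The claim requires 1 > 0, which holds.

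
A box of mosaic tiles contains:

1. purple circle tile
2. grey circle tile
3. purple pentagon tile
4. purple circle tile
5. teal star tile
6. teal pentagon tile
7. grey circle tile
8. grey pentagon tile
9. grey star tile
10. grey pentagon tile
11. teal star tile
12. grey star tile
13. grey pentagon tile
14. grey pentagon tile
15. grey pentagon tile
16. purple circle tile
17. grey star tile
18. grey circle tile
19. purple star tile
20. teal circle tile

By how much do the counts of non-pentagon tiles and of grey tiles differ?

2

non-pentagon tiles: 13. grey tiles: 11.
|13 − 11| = 13 − 11 = 2.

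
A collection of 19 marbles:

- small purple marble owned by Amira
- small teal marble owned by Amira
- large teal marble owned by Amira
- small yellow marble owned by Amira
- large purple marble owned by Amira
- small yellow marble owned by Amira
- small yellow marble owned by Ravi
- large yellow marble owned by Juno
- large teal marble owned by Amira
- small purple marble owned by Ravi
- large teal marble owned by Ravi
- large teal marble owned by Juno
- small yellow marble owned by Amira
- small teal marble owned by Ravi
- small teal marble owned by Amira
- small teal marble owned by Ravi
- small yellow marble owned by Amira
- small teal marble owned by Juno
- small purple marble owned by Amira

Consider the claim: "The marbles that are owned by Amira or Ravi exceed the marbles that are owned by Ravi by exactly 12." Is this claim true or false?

Count of marbles owned by Amira or Ravi: 16.
Count of marbles owned by Ravi: 5.
The claim requires 16 − 5 (= 11) to equal 12, which does not hold.

False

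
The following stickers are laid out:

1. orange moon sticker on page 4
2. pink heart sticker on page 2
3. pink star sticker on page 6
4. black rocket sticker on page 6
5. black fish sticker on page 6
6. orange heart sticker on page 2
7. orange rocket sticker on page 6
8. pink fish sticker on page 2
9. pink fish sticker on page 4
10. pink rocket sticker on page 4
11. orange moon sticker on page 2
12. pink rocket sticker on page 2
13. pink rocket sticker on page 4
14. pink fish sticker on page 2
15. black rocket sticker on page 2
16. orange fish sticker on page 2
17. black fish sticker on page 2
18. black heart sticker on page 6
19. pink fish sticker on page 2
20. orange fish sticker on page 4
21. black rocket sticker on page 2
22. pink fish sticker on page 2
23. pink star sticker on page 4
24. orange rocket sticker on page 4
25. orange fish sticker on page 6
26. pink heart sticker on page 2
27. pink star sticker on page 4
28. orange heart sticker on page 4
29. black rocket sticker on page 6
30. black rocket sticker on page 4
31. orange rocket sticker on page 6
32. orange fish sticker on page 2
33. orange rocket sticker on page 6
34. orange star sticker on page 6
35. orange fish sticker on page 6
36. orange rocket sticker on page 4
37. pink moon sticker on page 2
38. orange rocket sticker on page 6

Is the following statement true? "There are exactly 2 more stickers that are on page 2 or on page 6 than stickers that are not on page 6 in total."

|stickers on page 2 or on page 6| = 27.
|stickers that are not on page 6| = 26.
The claim requires 27 − 26 (= 1) to equal 2, which does not hold.

False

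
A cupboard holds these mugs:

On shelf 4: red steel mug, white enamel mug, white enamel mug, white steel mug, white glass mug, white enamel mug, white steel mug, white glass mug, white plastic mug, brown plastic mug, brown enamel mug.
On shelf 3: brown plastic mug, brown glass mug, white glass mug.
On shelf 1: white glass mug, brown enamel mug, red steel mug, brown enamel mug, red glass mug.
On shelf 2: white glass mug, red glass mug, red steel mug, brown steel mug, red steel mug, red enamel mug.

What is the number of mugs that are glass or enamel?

enamel: 7; glass: 8; together 7 + 8 = 15.

15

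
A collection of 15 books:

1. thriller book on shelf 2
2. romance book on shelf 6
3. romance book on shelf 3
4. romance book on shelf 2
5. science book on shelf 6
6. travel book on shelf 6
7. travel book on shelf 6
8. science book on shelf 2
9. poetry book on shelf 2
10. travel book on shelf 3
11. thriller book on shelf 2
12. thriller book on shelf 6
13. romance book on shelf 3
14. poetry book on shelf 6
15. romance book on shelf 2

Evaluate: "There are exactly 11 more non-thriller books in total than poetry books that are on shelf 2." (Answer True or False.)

True

|non-thriller books| = 12.
|poetry books on shelf 2| = 1.
The claim requires 12 − 1 (= 11) to equal 11, which holds.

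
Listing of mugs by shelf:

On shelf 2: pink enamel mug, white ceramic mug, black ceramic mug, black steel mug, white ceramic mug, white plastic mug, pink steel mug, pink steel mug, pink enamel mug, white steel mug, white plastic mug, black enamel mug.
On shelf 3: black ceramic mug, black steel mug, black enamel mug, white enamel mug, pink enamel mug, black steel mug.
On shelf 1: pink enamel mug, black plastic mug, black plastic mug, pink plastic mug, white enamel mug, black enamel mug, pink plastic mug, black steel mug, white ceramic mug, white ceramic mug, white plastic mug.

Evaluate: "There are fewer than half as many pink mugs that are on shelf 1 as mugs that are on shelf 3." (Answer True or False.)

pink mugs on shelf 1: 3.
mugs on shelf 3: 6.
The claim requires 2 × 3 = 6 < 6, which does not hold.

False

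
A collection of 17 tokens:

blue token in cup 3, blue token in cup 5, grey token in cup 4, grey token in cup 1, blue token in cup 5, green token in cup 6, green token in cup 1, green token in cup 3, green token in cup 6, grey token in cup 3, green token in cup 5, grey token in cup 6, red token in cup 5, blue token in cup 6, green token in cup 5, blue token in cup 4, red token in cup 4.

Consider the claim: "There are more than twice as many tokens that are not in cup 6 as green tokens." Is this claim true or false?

tokens that are not in cup 6: 13.
green tokens: 6.
The claim requires 13 > 2 × 6 = 12, which holds.

True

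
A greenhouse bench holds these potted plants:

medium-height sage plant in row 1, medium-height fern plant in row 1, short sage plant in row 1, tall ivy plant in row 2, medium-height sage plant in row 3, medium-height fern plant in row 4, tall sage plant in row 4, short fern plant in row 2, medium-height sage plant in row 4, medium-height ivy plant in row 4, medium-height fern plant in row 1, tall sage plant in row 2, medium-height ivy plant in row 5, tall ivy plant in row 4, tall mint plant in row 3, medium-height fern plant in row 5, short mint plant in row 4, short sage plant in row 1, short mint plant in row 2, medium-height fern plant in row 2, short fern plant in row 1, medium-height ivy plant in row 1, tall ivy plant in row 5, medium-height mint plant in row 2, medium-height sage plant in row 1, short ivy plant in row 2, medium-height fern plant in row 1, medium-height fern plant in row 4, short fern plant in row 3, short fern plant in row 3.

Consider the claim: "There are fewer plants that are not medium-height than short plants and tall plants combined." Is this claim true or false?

|plants that are not medium-height| = 15.
short plants: 9; tall plants: 6; combined: 9 + 6 = 15.
The claim requires 15 < 15, which does not hold.

False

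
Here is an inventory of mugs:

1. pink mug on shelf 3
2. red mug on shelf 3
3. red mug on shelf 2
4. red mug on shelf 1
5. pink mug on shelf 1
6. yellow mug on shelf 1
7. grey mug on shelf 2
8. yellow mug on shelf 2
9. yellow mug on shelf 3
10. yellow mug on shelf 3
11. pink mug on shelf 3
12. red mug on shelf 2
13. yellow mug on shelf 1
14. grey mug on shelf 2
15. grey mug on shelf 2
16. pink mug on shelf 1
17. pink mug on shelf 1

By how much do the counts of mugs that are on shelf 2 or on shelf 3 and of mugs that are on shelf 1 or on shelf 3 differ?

0

mugs on shelf 2 or on shelf 3: 11. mugs on shelf 1 or on shelf 3: 11.
|11 − 11| = 11 − 11 = 0.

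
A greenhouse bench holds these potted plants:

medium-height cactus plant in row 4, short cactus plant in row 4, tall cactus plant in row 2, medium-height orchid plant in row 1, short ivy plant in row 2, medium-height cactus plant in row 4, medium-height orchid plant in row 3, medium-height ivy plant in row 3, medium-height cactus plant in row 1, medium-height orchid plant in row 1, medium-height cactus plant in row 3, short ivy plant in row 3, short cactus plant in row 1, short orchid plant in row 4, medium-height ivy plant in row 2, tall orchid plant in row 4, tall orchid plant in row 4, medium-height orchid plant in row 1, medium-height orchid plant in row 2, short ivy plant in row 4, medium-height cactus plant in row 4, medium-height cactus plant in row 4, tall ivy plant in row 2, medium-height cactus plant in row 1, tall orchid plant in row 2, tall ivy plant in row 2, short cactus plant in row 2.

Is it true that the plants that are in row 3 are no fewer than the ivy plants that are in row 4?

|plants in row 3| = 4.
|ivy plants in row 4| = 1.
The claim requires 4 ≥ 1, which holds.

True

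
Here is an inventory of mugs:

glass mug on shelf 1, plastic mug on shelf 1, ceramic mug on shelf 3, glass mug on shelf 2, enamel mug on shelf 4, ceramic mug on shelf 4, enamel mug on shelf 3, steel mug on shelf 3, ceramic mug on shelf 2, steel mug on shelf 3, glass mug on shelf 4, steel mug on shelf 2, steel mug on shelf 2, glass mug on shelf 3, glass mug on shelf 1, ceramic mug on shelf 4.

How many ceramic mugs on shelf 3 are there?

1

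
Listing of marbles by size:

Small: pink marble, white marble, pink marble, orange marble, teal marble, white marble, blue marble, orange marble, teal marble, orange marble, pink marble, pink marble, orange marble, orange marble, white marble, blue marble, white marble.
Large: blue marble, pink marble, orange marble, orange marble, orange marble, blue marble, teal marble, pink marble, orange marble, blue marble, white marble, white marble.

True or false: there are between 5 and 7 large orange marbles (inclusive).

There are 4 large orange marbles.
The claim requires 5 ≤ 4 ≤ 7, which does not hold.

False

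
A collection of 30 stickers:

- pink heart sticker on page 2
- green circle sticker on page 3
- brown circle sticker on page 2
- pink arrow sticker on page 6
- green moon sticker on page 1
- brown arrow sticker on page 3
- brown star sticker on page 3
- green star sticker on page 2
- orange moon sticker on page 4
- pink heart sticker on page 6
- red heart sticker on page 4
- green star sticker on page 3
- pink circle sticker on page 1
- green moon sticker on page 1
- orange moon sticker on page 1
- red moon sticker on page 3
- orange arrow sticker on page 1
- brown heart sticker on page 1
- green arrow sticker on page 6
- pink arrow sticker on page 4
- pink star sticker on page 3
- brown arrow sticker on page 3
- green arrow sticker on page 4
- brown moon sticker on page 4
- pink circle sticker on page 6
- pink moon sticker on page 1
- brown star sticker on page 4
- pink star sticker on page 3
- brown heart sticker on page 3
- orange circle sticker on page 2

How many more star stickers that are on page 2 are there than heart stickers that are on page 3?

star stickers on page 2: 1.
heart stickers on page 3: 1.
1 − 1 = 0.

0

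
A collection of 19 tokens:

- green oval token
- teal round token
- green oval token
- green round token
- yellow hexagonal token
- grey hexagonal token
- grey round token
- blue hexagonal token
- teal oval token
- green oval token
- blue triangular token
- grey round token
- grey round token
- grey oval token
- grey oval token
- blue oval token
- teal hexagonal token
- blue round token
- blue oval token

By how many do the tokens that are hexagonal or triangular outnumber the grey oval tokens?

3

tokens that are hexagonal or triangular: 5.
grey oval tokens: 2.
5 − 2 = 3.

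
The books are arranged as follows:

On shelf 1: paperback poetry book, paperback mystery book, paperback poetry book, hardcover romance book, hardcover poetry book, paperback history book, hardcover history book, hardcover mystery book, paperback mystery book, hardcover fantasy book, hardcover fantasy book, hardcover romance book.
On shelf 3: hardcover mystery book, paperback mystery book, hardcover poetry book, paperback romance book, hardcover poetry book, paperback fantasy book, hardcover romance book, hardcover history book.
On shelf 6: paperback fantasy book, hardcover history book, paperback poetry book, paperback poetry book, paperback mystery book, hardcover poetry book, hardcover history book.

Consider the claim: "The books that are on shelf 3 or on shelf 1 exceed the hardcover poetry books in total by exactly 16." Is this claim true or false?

True

There are 20 books on shelf 3 or on shelf 1.
There are 4 hardcover poetry books.
The claim requires 20 − 4 (= 16) to equal 16, which holds.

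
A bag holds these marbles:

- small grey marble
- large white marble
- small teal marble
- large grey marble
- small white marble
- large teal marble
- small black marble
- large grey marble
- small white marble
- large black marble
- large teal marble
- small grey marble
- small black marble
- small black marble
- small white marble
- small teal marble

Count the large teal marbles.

2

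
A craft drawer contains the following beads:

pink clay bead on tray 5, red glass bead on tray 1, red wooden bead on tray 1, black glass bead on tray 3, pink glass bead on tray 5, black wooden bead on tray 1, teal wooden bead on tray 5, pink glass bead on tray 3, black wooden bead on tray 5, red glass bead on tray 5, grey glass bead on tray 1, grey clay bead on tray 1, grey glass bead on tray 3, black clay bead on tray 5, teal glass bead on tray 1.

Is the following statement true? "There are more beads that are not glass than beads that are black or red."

False

|beads that are not glass| = 7.
|beads that are black or red| = 7.
The claim requires 7 > 7, which does not hold.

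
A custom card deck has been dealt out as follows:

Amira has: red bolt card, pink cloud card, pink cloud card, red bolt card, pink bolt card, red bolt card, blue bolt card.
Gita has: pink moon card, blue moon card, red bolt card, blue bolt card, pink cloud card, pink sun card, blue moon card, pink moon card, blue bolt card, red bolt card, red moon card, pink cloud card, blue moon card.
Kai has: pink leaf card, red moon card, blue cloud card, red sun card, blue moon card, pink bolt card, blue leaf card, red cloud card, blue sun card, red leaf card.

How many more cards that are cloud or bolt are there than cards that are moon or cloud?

cards that are cloud or bolt: 16.
cards that are moon or cloud: 14.
16 − 14 = 2.

2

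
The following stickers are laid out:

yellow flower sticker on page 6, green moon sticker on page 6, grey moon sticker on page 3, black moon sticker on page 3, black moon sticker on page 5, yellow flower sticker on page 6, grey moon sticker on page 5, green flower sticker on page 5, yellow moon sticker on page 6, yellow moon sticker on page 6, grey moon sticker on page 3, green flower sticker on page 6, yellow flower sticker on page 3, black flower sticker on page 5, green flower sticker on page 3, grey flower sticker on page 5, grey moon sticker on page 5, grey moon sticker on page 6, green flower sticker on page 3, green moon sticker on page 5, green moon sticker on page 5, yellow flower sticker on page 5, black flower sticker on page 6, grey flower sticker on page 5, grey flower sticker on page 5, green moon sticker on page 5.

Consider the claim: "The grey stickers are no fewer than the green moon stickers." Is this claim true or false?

True

|grey stickers| = 8.
|green moon stickers| = 4.
The claim requires 8 ≥ 4, which holds.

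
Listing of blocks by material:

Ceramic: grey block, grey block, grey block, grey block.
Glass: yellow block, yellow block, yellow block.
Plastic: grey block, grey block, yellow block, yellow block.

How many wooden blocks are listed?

0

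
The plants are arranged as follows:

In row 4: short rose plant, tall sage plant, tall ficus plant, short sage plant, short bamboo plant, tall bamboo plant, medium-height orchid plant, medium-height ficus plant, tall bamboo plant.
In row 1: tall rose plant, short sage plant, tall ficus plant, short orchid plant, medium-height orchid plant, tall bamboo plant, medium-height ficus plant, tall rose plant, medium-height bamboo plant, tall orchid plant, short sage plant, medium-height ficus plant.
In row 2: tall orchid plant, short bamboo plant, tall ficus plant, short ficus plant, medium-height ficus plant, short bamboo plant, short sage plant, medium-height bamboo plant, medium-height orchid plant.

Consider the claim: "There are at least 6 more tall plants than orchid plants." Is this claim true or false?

tall plants: 11.
orchid plants: 6.
The claim requires 11 − 6 = 5 ≥ 6, which does not hold.

False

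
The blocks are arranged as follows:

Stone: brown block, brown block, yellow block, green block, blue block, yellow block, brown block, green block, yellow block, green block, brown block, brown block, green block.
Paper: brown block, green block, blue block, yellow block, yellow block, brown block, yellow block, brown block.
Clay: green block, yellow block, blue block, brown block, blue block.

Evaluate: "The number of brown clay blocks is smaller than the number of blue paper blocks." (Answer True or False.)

False

There is 1 brown clay block.
There is 1 blue paper block.
The claim requires 1 < 1, which does not hold.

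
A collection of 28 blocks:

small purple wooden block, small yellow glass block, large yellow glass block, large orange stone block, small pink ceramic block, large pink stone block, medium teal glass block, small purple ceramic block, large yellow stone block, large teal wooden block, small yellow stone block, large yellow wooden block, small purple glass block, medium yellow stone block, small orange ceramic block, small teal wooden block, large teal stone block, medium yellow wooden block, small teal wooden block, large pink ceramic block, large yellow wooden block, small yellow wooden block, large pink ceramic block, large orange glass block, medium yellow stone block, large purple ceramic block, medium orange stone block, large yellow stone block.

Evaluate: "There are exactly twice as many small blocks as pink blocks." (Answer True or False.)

False

small blocks: 10.
pink blocks: 4.
The claim requires 10 = 2 × 4 = 8, which does not hold.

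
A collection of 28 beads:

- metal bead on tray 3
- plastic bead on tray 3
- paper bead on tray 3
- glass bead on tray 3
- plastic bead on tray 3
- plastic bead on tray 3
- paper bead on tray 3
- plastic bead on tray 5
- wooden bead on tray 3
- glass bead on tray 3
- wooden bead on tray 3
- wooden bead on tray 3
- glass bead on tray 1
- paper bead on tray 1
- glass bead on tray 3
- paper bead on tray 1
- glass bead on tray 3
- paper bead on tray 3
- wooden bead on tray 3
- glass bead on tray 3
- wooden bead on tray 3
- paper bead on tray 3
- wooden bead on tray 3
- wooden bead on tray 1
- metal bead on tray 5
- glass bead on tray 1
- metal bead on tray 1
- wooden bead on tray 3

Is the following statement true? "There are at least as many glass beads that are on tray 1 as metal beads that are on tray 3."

There are 2 glass beads on tray 1.
There is 1 metal bead on tray 3.
The claim requires 2 ≥ 1, which holds.

True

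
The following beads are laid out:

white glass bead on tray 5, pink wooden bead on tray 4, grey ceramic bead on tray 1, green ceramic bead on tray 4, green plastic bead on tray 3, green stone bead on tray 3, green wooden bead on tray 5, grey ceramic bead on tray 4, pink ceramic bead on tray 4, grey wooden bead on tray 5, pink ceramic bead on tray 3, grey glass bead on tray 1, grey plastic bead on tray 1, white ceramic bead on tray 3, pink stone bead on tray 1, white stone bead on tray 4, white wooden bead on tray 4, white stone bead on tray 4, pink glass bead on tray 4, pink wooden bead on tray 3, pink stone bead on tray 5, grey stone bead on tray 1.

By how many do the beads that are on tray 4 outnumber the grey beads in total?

beads on tray 4: 8.
grey beads: 6.
8 − 6 = 2.

2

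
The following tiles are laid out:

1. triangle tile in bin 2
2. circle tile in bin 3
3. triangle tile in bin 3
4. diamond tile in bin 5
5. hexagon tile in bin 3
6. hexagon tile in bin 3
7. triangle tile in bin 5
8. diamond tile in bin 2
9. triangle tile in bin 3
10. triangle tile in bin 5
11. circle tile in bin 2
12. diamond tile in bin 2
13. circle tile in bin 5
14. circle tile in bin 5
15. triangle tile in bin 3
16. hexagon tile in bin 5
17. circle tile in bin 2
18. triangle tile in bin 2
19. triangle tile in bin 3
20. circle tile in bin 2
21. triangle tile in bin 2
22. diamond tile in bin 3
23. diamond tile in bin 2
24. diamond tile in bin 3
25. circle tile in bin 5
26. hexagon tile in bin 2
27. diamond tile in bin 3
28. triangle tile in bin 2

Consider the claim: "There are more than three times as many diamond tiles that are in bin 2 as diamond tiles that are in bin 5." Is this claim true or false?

|diamond tiles in bin 2| = 3.
|diamond tiles in bin 5| = 1.
The claim requires 3 > 3 × 1 = 3, which does not hold.

False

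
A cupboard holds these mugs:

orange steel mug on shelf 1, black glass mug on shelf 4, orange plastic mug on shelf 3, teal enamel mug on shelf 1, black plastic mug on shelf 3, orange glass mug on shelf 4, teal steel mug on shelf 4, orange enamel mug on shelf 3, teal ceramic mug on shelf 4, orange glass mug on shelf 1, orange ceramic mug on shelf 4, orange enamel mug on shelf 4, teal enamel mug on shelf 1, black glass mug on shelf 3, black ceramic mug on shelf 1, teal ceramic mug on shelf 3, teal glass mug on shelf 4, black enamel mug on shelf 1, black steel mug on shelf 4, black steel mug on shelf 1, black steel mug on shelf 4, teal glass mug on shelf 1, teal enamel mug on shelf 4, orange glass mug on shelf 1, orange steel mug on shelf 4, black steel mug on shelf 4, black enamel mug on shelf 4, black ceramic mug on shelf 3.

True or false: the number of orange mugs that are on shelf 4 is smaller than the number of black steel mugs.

False

orange mugs on shelf 4: 4.
black steel mugs: 4.
The claim requires 4 < 4, which does not hold.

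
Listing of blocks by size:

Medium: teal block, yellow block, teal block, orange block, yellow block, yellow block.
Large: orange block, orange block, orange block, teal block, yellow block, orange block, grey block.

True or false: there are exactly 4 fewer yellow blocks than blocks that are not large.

There are 4 yellow blocks.
There are 6 blocks that are not large.
The claim requires 6 − 4 (= 2) to equal 4, which does not hold.

False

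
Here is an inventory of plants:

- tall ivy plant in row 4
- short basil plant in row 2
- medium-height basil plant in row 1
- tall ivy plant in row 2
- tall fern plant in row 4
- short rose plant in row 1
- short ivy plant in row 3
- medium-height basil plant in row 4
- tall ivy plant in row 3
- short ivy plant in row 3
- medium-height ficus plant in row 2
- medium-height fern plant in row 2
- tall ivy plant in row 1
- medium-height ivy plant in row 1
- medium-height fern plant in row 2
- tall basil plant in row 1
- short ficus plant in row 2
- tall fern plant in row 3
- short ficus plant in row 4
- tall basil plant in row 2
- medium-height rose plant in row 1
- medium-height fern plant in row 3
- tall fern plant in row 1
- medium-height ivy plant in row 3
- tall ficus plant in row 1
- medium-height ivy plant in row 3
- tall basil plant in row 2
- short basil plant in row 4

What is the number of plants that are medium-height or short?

medium-height: 10; short: 7; together 10 + 7 = 17.

17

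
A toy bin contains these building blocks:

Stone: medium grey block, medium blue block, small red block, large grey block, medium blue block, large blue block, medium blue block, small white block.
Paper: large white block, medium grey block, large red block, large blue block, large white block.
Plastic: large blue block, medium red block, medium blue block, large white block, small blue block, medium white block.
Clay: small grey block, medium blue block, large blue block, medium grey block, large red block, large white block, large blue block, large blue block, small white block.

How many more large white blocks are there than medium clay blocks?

large white blocks: 4.
medium clay blocks: 2.
4 − 2 = 2.

2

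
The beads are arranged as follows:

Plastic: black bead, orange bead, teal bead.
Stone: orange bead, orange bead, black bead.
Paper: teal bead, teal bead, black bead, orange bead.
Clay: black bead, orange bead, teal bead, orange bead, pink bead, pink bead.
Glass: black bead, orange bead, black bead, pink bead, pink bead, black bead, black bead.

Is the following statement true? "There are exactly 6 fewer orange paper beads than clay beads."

False

There is 1 orange paper bead.
There are 6 clay beads.
The claim requires 6 − 1 (= 5) to equal 6, which does not hold.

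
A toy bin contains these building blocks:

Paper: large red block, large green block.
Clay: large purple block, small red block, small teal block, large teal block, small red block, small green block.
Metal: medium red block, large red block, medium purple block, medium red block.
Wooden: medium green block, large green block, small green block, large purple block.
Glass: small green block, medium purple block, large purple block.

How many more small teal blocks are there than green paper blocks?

small teal blocks: 1.
green paper blocks: 1.
1 − 1 = 0.

0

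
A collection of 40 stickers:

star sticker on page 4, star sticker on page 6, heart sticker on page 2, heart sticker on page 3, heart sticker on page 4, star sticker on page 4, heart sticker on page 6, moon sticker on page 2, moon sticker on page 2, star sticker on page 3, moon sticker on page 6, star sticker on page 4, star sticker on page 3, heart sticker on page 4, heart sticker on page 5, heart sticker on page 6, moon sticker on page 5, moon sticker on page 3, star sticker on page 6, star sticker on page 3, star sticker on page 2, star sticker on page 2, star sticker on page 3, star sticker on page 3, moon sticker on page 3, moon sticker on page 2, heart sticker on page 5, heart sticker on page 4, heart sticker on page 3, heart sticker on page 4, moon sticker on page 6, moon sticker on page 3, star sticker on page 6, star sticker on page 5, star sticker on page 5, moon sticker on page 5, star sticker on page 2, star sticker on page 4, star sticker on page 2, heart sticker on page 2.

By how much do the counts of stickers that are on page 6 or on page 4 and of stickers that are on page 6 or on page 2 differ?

stickers on page 6 or on page 4: 15. stickers on page 6 or on page 2: 16.
|15 − 16| = 16 − 15 = 1.

1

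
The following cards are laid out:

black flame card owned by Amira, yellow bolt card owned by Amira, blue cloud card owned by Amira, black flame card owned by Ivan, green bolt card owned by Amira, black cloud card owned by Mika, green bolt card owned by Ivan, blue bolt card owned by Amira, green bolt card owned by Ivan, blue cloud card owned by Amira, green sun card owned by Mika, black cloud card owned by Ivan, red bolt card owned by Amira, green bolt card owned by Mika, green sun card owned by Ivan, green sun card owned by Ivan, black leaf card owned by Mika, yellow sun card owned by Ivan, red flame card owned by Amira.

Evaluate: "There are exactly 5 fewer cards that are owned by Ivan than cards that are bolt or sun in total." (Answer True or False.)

False

Count of cards owned by Ivan: 7.
There are 11 cards that are bolt or sun.
The claim requires 11 − 7 (= 4) to equal 5, which does not hold.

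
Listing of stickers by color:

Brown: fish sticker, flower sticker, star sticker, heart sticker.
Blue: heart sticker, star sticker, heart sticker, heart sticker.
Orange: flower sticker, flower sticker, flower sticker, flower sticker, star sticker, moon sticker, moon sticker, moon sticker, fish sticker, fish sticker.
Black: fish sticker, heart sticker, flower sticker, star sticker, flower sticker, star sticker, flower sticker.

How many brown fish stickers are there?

1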